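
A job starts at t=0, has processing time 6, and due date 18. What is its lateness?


Completion = 0 + 6 = 6
Lateness = C - d = 6 - 18
= -12


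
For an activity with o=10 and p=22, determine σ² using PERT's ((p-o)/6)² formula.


σ² = ((p - o) / 6)² = (p - o)² / 36
= (22 - 10)² / 36
= 12² / 36
= 144 / 36
= 4.0000


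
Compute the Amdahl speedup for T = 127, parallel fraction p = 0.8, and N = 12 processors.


Amdahl's law: T_p = T × ((1-p) + p/N)
= 127 × ((1-0.8) + 0.8/12)
= 127 × (0.20 + 0.0667)
= 127 × 0.2667
= 33.87
Speedup = 127/33.87
= 3.75×


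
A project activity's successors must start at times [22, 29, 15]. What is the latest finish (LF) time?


LF = min of all successor start times
Successors start at: [22, 29, 15]
LF = min(22, 29, 15)
= 15


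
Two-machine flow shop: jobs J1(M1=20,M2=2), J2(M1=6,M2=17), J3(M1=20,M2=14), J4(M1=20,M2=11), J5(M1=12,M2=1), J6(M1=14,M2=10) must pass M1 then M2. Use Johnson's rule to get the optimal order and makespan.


Johnson's rule:
Group 1 (M1≤M2, sort by M1): ['J2']
Group 2 (M1>M2, sort desc M2): ['J3', 'J4', 'J6', 'J1', 'J5']
Sequence: J2 → J3 → J4 → J6 → J1 → J5
Makespan calculation:
  J2: M1 done=6, M2 done=23
  J3: M1 done=26, M2 done=40
  J4: M1 done=46, M2 done=57
  J6: M1 done=60, M2 done=70
  J1: M1 done=80, M2 done=82
  J5: M1 done=92, M2 done=93
= Sequence: J2 → J3 → J4 → J6 → J1 → J5, Makespan: 93


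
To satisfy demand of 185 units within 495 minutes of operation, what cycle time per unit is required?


Cycle time = available time / demand
= 495 / 185
= 2.68 min/unit


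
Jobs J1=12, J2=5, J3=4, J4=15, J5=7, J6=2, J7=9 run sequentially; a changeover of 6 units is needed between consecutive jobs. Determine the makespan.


Makespan = Σ processing + (n-1) × setup
= (12 + 5 + 4 + 15 + 7 + 2 + 9) + (7-1)×6
= 54 + 36
= 90 time units


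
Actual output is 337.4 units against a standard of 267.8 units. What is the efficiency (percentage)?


Efficiency = (actual / standard) × 100
= (337.4 / 267.8) × 100
= 126.0%


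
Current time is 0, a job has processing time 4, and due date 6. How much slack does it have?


Slack = due - current_time - processing
= 6 - 0 - 4
= 2


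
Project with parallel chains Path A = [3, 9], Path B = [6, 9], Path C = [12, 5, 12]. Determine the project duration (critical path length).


Path A: 3 + 9 = 12
Path B: 6 + 9 = 15
Path C: 12 + 5 + 12 = 29
Critical path = longest = max(12, 15, 29)
= 29 (Path C)


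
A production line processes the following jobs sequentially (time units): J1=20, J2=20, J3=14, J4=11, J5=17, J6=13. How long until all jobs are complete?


Sequential makespan: sum all processing times
= 20 + 20 + 14 + 11 + 17 + 13
= 95 time units


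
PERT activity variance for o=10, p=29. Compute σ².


σ² = ((p - o) / 6)² = (p - o)² / 36
= (29 - 10)² / 36
= 19² / 36
= 361 / 36
= 10.0278


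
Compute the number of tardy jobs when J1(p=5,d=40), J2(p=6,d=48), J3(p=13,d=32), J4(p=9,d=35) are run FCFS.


Completion vs due date:
  J1: C=5, d=40 → on time
  J2: C=11, d=48 → on time
  J3: C=24, d=32 → on time
  J4: C=33, d=35 → on time
Tardy jobs: none
Count = 0


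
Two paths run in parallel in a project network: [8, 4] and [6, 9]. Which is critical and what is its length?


Path A: 8 + 4 = 12
Path B: 6 + 9 = 15
Critical path = longest = max(12, 15)
= 15 (Path B)


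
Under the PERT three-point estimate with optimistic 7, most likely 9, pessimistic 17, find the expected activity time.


te = (o + 4m + p) / 6
= (7 + 4×9 + 17) / 6
= (7 + 36 + 17) / 6
= 60 / 6
= 10.00


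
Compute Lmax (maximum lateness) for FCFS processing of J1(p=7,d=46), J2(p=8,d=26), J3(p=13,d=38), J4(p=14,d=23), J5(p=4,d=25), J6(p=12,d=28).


Lateness per job (L = C - d):
  J1: C=7, d=46, L=-39
  J2: C=15, d=26, L=-11
  J3: C=28, d=38, L=-10
  J4: C=42, d=23, L=19
  J5: C=46, d=25, L=21
  J6: C=58, d=28, L=30
Lmax = max(-39, -11, -10, 19, 21, 30)
= 30


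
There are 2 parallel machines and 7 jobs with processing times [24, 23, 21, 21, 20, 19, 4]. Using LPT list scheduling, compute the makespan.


Jobs (LPT sorted): [24, 23, 21, 21, 20, 19, 4]
Machines: 2
  J=24 → Machine 1 (load: 0+24=24)
  J=23 → Machine 2 (load: 0+23=23)
  J=21 → Machine 2 (load: 23+21=44)
  J=21 → Machine 1 (load: 24+21=45)
  J=20 → Machine 2 (load: 44+20=64)
  J=19 → Machine 1 (load: 45+19=64)
  J=4 → Machine 1 (load: 64+4=68)
Machine loads: [68, 64]
Makespan = max = 68 time units


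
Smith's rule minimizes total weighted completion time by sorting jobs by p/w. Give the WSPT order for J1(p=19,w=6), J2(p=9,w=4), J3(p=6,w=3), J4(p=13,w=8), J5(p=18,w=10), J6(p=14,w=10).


WSPT (Smith's rule): sort by p/w ascending
  J6: p/w = 14/10 = 1.400
  J4: p/w = 13/8 = 1.625
  J5: p/w = 18/10 = 1.800
  J3: p/w = 6/3 = 2.000
  J2: p/w = 9/4 = 2.250
  J1: p/w = 19/6 = 3.167
Order: J6 → J4 → J5 → J3 → J2 → J1


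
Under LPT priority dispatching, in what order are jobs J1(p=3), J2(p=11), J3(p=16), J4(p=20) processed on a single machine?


LPT: sort by longest processing time first
  J4: p=20
  J3: p=16
  J2: p=11
  J1: p=3
Order: J4 → J3 → J2 → J1


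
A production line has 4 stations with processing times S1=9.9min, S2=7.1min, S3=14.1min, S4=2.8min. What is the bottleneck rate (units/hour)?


Bottleneck = longest station time
Station times: [9.9, 7.1, 14.1, 2.8]
Max = 14.1 min
Rate = 60 / 14.1
= 4.26 units/hour (bottleneck: 14.1min)


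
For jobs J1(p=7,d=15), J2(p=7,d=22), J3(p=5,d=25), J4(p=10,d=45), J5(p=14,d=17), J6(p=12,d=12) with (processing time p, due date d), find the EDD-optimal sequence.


EDD: sort by earliest due date
  J6: d=12, p=12
  J1: d=15, p=7
  J5: d=17, p=14
  J2: d=22, p=7
  J3: d=25, p=5
  J4: d=45, p=10
Order: J6 → J1 → J5 → J2 → J3 → J4


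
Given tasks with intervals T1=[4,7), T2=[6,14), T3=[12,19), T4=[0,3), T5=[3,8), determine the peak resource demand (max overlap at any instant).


Check each time point for overlaps:
  t=6: 3 tasks active (T1, T2, T5)
Max concurrent = 3


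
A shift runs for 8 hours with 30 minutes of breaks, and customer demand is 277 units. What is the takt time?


Available = 8×60 - 30 = 450 min
Takt time = 450 / 277
= 1.62 min/unit


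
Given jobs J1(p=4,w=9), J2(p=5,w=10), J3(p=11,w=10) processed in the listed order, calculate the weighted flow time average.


Completion times:
  J1: C=4, w×C=9×4=36
  J2: C=9, w×C=10×9=90
  J3: C=20, w×C=10×20=200
Sum w×C = 326
Sum w = 29
Weighted avg = 326/29
= 11.24


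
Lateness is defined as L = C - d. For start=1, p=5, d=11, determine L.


Completion = 1 + 5 = 6
Lateness = C - d = 6 - 11
= -5


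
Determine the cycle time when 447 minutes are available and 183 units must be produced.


Cycle time = available time / demand
= 447 / 183
= 2.44 min/unit


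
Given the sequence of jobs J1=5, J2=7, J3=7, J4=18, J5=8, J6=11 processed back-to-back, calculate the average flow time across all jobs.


Completion times:
  J1: completes at 5
  J2: completes at 12
  J3: completes at 19
  J4: completes at 37
  J5: completes at 45
  J6: completes at 56
Sum = 174
Average = 174/6
= 29.00


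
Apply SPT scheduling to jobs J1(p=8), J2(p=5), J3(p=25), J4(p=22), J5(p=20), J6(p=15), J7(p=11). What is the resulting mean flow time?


SPT order: J2 → J1 → J7 → J6 → J5 → J4 → J3
Completion times:
  J2: C=5
  J1: C=13
  J7: C=24
  J6: C=39
  J5: C=59
  J4: C=81
  J3: C=106
Sum = 327, n = 7
Mean flow = 327/7
= 46.71


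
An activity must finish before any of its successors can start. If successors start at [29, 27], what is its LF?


LF = min of all successor start times
Successors start at: [29, 27]
LF = min(29, 27)
= 27


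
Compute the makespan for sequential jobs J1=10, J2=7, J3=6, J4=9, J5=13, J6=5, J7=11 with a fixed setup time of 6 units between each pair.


Makespan = Σ processing + (n-1) × setup
= (10 + 7 + 6 + 9 + 13 + 5 + 11) + (7-1)×6
= 61 + 36
= 97 time units


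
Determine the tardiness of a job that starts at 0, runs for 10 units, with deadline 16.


Completion = start + processing = 0 + 10 = 10
Tardiness = max(0, C - d) = max(0, 10 - 16)
= max(0, -6)
= 0


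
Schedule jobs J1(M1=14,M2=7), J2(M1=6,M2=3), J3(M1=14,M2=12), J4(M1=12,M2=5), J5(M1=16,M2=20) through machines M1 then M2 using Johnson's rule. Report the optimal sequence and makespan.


Johnson's rule:
Group 1 (M1≤M2, sort by M1): ['J5']
Group 2 (M1>M2, sort desc M2): ['J3', 'J1', 'J4', 'J2']
Sequence: J5 → J3 → J1 → J4 → J2
Makespan calculation:
  J5: M1 done=16, M2 done=36
  J3: M1 done=30, M2 done=48
  J1: M1 done=44, M2 done=55
  J4: M1 done=56, M2 done=61
  J2: M1 done=62, M2 done=65
= Sequence: J5 → J3 → J1 → J4 → J2, Makespan: 65


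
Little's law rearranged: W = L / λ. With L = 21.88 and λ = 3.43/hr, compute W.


Little's law: L = λW → W = L / λ
= 21.88 / 3.43
= 6.38 hours


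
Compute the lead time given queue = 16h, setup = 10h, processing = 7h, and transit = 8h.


Lead time = queue + setup + processing + transit
= 16 + 10 + 7 + 8
= 41 hours


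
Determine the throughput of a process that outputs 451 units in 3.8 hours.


Throughput = units / time
= 451 / 3.8
= 118.7 units/hour


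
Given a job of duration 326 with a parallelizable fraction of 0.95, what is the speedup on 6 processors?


Amdahl's law: T_p = T × ((1-p) + p/N)
= 326 × ((1-0.95) + 0.95/6)
= 326 × (0.05 + 0.1583)
= 326 × 0.2083
= 67.92
Speedup = 326/67.92
= 4.80×


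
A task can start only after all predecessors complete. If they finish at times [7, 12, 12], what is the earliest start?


ES = max of all predecessor completion times
Predecessors: [7, 12, 12]
ES = max(7, 12, 12)
= 12


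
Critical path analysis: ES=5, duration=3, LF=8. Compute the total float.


EF = ES + duration = 5 + 3 = 8
LS = LF - duration = 8 - 3 = 5
Total Float = LF - EF = 8 - 8
(or LS - ES = 5 - 5)
= 0


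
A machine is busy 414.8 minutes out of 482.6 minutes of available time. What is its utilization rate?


Utilization = busy / total × 100
= 414.8 / 482.6 × 100
= 86.0%


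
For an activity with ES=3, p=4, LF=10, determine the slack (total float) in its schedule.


EF = ES + duration = 3 + 4 = 7
LS = LF - duration = 10 - 4 = 6
Total Float = LF - EF = 10 - 7
(or LS - ES = 6 - 3)
= 3


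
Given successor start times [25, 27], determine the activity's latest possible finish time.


LF = min of all successor start times
Successors start at: [25, 27]
LF = min(25, 27)
= 25


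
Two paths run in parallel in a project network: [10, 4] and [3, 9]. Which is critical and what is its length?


Path A: 10 + 4 = 14
Path B: 3 + 9 = 12
Critical path = longest = max(14, 12)
= 14 (Path A)


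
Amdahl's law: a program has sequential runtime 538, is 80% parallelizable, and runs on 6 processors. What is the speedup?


Amdahl's law: T_p = T × ((1-p) + p/N)
= 538 × ((1-0.8) + 0.8/6)
= 538 × (0.20 + 0.1333)
= 538 × 0.3333
= 179.33
Speedup = 538/179.33
= 3.00×


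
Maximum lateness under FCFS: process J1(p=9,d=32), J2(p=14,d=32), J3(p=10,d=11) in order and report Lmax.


Lateness per job (L = C - d):
  J1: C=9, d=32, L=-23
  J2: C=23, d=32, L=-9
  J3: C=33, d=11, L=22
Lmax = max(-23, -9, 22)
= 22


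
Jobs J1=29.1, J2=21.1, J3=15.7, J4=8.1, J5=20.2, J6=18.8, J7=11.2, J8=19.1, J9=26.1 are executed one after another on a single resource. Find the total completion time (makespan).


Sequential makespan: sum all processing times
= 29.1 + 21.1 + 15.7 + 8.1 + 20.2 + 18.8 + 11.2 + 19.1 + 26.1
= 169.4 time units


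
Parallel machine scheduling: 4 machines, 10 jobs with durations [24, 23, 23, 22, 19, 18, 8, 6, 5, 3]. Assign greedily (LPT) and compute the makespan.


Jobs (LPT sorted): [24, 23, 23, 22, 19, 18, 8, 6, 5, 3]
Machines: 4
  J=24 → Machine 1 (load: 0+24=24)
  J=23 → Machine 2 (load: 0+23=23)
  J=23 → Machine 3 (load: 0+23=23)
  J=22 → Machine 4 (load: 0+22=22)
  J=19 → Machine 4 (load: 22+19=41)
  J=18 → Machine 2 (load: 23+18=41)
  J=8 → Machine 3 (load: 23+8=31)
  J=6 → Machine 1 (load: 24+6=30)
  J=5 → Machine 1 (load: 30+5=35)
  J=3 → Machine 3 (load: 31+3=34)
Machine loads: [35, 41, 34, 41]
Makespan = max = 41 time units


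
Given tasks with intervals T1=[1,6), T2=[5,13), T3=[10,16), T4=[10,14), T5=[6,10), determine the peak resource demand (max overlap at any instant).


Check each time point for overlaps:
  t=10: 3 tasks active (T2, T3, T4)
Max concurrent = 3


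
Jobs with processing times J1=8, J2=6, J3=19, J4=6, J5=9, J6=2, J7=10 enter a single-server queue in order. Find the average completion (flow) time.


Completion times:
  J1: completes at 8
  J2: completes at 14
  J3: completes at 33
  J4: completes at 39
  J5: completes at 48
  J6: completes at 50
  J7: completes at 60
Sum = 252
Average = 252/7
= 36.00


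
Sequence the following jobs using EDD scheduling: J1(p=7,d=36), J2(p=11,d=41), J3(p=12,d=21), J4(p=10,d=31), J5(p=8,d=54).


EDD: sort by earliest due date
  J3: d=21, p=12
  J4: d=31, p=10
  J1: d=36, p=7
  J2: d=41, p=11
  J5: d=54, p=8
Order: J3 → J4 → J1 → J2 → J5


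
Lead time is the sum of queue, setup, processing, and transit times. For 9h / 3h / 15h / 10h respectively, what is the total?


Lead time = queue + setup + processing + transit
= 9 + 3 + 15 + 10
= 37 hours


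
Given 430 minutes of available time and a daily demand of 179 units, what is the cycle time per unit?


Cycle time = available time / demand
= 430 / 179
= 2.40 min/unit


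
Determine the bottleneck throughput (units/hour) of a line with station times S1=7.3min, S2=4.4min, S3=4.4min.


Bottleneck = longest station time
Station times: [7.3, 4.4, 4.4]
Max = 7.3 min
Rate = 60 / 7.3
= 8.22 units/hour (bottleneck: 7.3min)


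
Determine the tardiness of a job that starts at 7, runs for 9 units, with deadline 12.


Completion = start + processing = 7 + 9 = 16
Tardiness = max(0, C - d) = max(0, 16 - 12)
= max(0, 4)
= 4


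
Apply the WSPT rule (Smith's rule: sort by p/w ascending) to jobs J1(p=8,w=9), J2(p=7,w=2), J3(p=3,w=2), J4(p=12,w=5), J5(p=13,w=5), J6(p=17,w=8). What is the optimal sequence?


WSPT (Smith's rule): sort by p/w ascending
  J1: p/w = 8/9 = 0.889
  J3: p/w = 3/2 = 1.500
  J6: p/w = 17/8 = 2.125
  J4: p/w = 12/5 = 2.400
  J5: p/w = 13/5 = 2.600
  J2: p/w = 7/2 = 3.500
Order: J1 → J3 → J6 → J4 → J5 → J2


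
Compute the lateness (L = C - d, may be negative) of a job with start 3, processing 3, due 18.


Completion = 3 + 3 = 6
Lateness = C - d = 6 - 18
= -12


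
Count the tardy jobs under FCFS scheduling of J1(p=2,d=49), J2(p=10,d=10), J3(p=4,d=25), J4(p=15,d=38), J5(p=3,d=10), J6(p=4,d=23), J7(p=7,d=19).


Completion vs due date:
  J1: C=2, d=49 → on time
  J2: C=12, d=10 → TARDY
  J3: C=16, d=25 → on time
  J4: C=31, d=38 → on time
  J5: C=34, d=10 → TARDY
  J6: C=38, d=23 → TARDY
  J7: C=45, d=19 → TARDY
Tardy jobs: J2, J5, J6, J7
Count = 4


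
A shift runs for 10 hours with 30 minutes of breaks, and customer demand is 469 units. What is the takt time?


Available = 10×60 - 30 = 570 min
Takt time = 570 / 469
= 1.22 min/unit


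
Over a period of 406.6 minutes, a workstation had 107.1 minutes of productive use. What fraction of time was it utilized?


Utilization = busy / total × 100
= 107.1 / 406.6 × 100
= 26.3%


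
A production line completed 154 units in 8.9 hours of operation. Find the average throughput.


Throughput = units / time
= 154 / 8.9
= 17.3 units/hour


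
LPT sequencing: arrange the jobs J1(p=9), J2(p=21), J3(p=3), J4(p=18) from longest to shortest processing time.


LPT: sort by longest processing time first
  J2: p=21
  J4: p=18
  J1: p=9
  J3: p=3
Order: J2 → J4 → J1 → J3


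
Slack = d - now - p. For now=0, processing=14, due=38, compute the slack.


Slack = due - current_time - processing
= 38 - 0 - 14
= 24


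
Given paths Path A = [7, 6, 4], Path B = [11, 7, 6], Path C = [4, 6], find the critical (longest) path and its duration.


Path A: 7 + 6 + 4 = 17
Path B: 11 + 7 + 6 = 24
Path C: 4 + 6 = 10
Critical path = longest = max(17, 24, 10)
= 24 (Path B)


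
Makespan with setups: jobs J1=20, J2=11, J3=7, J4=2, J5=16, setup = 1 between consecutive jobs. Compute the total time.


Makespan = Σ processing + (n-1) × setup
= (20 + 11 + 7 + 2 + 16) + (5-1)×1
= 56 + 4
= 60 time units


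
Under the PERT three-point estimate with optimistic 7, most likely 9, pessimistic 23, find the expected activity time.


te = (o + 4m + p) / 6
= (7 + 4×9 + 23) / 6
= (7 + 36 + 23) / 6
= 66 / 6
= 11.00


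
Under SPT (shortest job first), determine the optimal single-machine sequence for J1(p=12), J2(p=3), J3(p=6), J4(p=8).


SPT: sort by shortest processing time
  J2: p=3
  J3: p=6
  J4: p=8
  J1: p=12
Order: J2 → J3 → J4 → J1


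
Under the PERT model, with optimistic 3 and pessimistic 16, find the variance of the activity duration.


σ² = ((p - o) / 6)² = (p - o)² / 36
= (16 - 3)² / 36
= 13² / 36
= 169 / 36
= 4.6944


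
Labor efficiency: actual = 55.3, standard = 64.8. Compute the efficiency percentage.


Efficiency = (actual / standard) × 100
= (55.3 / 64.8) × 100
= 85.3%


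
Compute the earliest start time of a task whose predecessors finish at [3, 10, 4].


ES = max of all predecessor completion times
Predecessors: [3, 10, 4]
ES = max(3, 10, 4)
= 10


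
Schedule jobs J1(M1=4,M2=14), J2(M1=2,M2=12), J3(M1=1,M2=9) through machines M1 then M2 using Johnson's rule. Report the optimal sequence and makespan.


Johnson's rule:
Group 1 (M1≤M2, sort by M1): ['J3', 'J2', 'J1']
Group 2 (M1>M2, sort desc M2): []
Sequence: J3 → J2 → J1
Makespan calculation:
  J3: M1 done=1, M2 done=10
  J2: M1 done=3, M2 done=22
  J1: M1 done=7, M2 done=36
= Sequence: J3 → J2 → J1, Makespan: 36


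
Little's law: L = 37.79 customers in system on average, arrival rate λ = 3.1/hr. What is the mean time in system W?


Little's law: L = λW → W = L / λ
= 37.79 / 3.1
= 12.19 hours


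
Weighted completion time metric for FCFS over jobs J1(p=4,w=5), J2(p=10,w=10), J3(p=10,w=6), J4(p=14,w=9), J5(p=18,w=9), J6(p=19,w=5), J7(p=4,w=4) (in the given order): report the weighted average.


Completion times:
  J1: C=4, w×C=5×4=20
  J2: C=14, w×C=10×14=140
  J3: C=24, w×C=6×24=144
  J4: C=38, w×C=9×38=342
  J5: C=56, w×C=9×56=504
  J6: C=75, w×C=5×75=375
  J7: C=79, w×C=4×79=316
Sum w×C = 1841
Sum w = 48
Weighted avg = 1841/48
= 38.35


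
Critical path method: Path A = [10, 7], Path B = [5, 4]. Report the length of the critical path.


Path A: 10 + 7 = 17
Path B: 5 + 4 = 9
Critical path = longest = max(17, 9)
= 17 (Path A)


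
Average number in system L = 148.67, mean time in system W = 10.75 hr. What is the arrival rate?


Little's law: L = λW → λ = L / W
= 148.67 / 10.75
= 13.83 per hour


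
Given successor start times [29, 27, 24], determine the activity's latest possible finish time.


LF = min of all successor start times
Successors start at: [29, 27, 24]
LF = min(29, 27, 24)
= 24


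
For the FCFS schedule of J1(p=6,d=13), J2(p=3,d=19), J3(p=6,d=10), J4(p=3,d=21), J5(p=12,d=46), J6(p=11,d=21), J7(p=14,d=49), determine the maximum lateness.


Lateness per job (L = C - d):
  J1: C=6, d=13, L=-7
  J2: C=9, d=19, L=-10
  J3: C=15, d=10, L=5
  J4: C=18, d=21, L=-3
  J5: C=30, d=46, L=-16
  J6: C=41, d=21, L=20
  J7: C=55, d=49, L=6
Lmax = max(-7, -10, 5, -3, -16, 20, 6)
= 20


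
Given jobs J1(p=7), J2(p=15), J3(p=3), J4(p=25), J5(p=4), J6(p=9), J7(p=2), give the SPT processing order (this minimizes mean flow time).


SPT: sort by shortest processing time
  J7: p=2
  J3: p=3
  J5: p=4
  J1: p=7
  J6: p=9
  J2: p=15
  J4: p=25
Order: J7 → J3 → J5 → J1 → J6 → J2 → J4


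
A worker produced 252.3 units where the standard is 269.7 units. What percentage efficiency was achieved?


Efficiency = (actual / standard) × 100
= (252.3 / 269.7) × 100
= 93.5%


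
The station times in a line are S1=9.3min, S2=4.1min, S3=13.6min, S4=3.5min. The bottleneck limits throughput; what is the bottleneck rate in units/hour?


Bottleneck = longest station time
Station times: [9.3, 4.1, 13.6, 3.5]
Max = 13.6 min
Rate = 60 / 13.6
= 4.41 units/hour (bottleneck: 13.6min)


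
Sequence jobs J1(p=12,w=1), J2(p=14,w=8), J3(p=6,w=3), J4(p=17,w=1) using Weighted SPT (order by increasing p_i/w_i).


WSPT (Smith's rule): sort by p/w ascending
  J2: p/w = 14/8 = 1.750
  J3: p/w = 6/3 = 2.000
  J1: p/w = 12/1 = 12.000
  J4: p/w = 17/1 = 17.000
Order: J2 → J3 → J1 → J4


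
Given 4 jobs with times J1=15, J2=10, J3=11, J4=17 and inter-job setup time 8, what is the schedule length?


Makespan = Σ processing + (n-1) × setup
= (15 + 10 + 11 + 17) + (4-1)×8
= 53 + 24
= 77 time units


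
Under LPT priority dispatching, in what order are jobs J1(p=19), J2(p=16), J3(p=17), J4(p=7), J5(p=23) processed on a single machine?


LPT: sort by longest processing time first
  J5: p=23
  J1: p=19
  J3: p=17
  J2: p=16
  J4: p=7
Order: J5 → J1 → J3 → J2 → J4


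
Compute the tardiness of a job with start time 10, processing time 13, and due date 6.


Completion = start + processing = 10 + 13 = 23
Tardiness = max(0, C - d) = max(0, 23 - 6)
= max(0, 17)
= 17


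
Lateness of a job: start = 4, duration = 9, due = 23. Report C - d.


Completion = 4 + 9 = 13
Lateness = C - d = 13 - 23
= -10


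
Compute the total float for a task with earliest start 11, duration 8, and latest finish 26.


EF = ES + duration = 11 + 8 = 19
LS = LF - duration = 26 - 8 = 18
Total Float = LF - EF = 26 - 19
(or LS - ES = 18 - 11)
= 7


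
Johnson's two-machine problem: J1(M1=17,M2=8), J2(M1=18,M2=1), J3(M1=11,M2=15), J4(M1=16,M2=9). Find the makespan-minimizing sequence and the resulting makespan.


Johnson's rule:
Group 1 (M1≤M2, sort by M1): ['J3']
Group 2 (M1>M2, sort desc M2): ['J4', 'J1', 'J2']
Sequence: J3 → J4 → J1 → J2
Makespan calculation:
  J3: M1 done=11, M2 done=26
  J4: M1 done=27, M2 done=36
  J1: M1 done=44, M2 done=52
  J2: M1 done=62, M2 done=63
= Sequence: J3 → J4 → J1 → J2, Makespan: 63


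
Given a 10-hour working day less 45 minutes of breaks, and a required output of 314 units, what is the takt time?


Available = 10×60 - 45 = 555 min
Takt time = 555 / 314
= 1.77 min/unit


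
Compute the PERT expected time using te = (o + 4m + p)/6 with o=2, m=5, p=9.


te = (o + 4m + p) / 6
= (2 + 4×5 + 9) / 6
= (2 + 20 + 9) / 6
= 31 / 6
= 5.17


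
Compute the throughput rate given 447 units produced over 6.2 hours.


Throughput = units / time
= 447 / 6.2
= 72.1 units/hour


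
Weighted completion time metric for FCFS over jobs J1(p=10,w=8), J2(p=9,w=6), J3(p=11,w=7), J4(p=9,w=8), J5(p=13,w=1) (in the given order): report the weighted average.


Completion times:
  J1: C=10, w×C=8×10=80
  J2: C=19, w×C=6×19=114
  J3: C=30, w×C=7×30=210
  J4: C=39, w×C=8×39=312
  J5: C=52, w×C=1×52=52
Sum w×C = 768
Sum w = 30
Weighted avg = 768/30
= 25.60


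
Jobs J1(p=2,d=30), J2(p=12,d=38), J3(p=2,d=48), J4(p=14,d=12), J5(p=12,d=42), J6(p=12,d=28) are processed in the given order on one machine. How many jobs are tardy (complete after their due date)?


Completion vs due date:
  J1: C=2, d=30 → on time
  J2: C=14, d=38 → on time
  J3: C=16, d=48 → on time
  J4: C=30, d=12 → TARDY
  J5: C=42, d=42 → on time
  J6: C=54, d=28 → TARDY
Tardy jobs: J4, J6
Count = 2


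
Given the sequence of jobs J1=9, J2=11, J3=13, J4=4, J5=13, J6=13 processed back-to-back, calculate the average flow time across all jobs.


Completion times:
  J1: completes at 9
  J2: completes at 20
  J3: completes at 33
  J4: completes at 37
  J5: completes at 50
  J6: completes at 63
Sum = 212
Average = 212/6
= 35.33


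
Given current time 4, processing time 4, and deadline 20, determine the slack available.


Slack = due - current_time - processing
= 20 - 4 - 4
= 12


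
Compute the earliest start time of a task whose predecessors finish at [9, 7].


ES = max of all predecessor completion times
Predecessors: [9, 7]
ES = max(9, 7)
= 9


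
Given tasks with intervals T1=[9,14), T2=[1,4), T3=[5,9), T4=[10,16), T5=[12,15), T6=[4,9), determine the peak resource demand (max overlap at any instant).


Check each time point for overlaps:
  t=12: 3 tasks active (T1, T4, T5)
Max concurrent = 3


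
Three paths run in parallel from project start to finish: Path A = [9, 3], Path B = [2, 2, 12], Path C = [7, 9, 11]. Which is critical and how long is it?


Path A: 9 + 3 = 12
Path B: 2 + 2 + 12 = 16
Path C: 7 + 9 + 11 = 27
Critical path = longest = max(12, 16, 27)
= 27 (Path C)


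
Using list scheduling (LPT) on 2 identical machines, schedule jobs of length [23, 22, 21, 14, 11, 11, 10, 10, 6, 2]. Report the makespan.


Jobs (LPT sorted): [23, 22, 21, 14, 11, 11, 10, 10, 6, 2]
Machines: 2
  J=23 → Machine 1 (load: 0+23=23)
  J=22 → Machine 2 (load: 0+22=22)
  J=21 → Machine 2 (load: 22+21=43)
  J=14 → Machine 1 (load: 23+14=37)
  J=11 → Machine 1 (load: 37+11=48)
  J=11 → Machine 2 (load: 43+11=54)
  J=10 → Machine 1 (load: 48+10=58)
  J=10 → Machine 2 (load: 54+10=64)
  J=6 → Machine 1 (load: 58+6=64)
  J=2 → Machine 1 (load: 64+2=66)
Machine loads: [66, 64]
Makespan = max = 66 time units


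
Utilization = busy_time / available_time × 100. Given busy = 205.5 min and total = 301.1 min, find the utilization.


Utilization = busy / total × 100
= 205.5 / 301.1 × 100
= 68.2%


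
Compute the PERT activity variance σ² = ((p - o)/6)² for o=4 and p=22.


σ² = ((p - o) / 6)² = (p - o)² / 36
= (22 - 4)² / 36
= 18² / 36
= 324 / 36
= 9.0000


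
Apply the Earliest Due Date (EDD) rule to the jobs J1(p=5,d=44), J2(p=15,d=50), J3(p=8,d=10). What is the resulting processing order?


EDD: sort by earliest due date
  J3: d=10, p=8
  J1: d=44, p=5
  J2: d=50, p=15
Order: J3 → J1 → J2


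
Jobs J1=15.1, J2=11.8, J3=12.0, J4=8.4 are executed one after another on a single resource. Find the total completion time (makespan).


Sequential makespan: sum all processing times
= 15.1 + 11.8 + 12.0 + 8.4
= 47.3 time units


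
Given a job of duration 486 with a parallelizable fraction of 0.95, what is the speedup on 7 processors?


Amdahl's law: T_p = T × ((1-p) + p/N)
= 486 × ((1-0.95) + 0.95/7)
= 486 × (0.05 + 0.1357)
= 486 × 0.1857
= 90.26
Speedup = 486/90.26
= 5.38×


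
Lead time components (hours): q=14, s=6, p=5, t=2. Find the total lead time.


Lead time = queue + setup + processing + transit
= 14 + 6 + 5 + 2
= 27 hours


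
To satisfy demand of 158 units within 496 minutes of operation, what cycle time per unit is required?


Cycle time = available time / demand
= 496 / 158
= 3.14 min/unit


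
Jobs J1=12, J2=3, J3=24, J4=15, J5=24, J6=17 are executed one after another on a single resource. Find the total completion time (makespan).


Sequential makespan: sum all processing times
= 12 + 3 + 24 + 15 + 24 + 17
= 95 time units


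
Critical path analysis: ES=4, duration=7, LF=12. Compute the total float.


EF = ES + duration = 4 + 7 = 11
LS = LF - duration = 12 - 7 = 5
Total Float = LF - EF = 12 - 11
(or LS - ES = 5 - 4)
= 1


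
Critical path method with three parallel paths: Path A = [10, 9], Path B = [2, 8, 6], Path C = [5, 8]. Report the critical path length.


Path A: 10 + 9 = 19
Path B: 2 + 8 + 6 = 16
Path C: 5 + 8 = 13
Critical path = longest = max(19, 16, 13)
= 19 (Path A)


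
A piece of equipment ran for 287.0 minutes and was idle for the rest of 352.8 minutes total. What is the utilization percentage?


Utilization = busy / total × 100
= 287.0 / 352.8 × 100
= 81.3%


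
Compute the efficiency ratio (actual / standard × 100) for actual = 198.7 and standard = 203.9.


Efficiency = (actual / standard) × 100
= (198.7 / 203.9) × 100
= 97.4%


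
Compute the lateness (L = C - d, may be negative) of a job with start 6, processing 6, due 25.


Completion = 6 + 6 = 12
Lateness = C - d = 12 - 25
= -13


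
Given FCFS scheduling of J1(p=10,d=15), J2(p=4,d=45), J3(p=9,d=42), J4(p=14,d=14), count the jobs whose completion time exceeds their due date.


Completion vs due date:
  J1: C=10, d=15 → on time
  J2: C=14, d=45 → on time
  J3: C=23, d=42 → on time
  J4: C=37, d=14 → TARDY
Tardy jobs: J4
Count = 1


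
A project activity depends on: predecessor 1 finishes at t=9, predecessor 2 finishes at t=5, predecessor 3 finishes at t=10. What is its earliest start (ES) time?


ES = max of all predecessor completion times
Predecessors: [9, 5, 10]
ES = max(9, 5, 10)
= 10


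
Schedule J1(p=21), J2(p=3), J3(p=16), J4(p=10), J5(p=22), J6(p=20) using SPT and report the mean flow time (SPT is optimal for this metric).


SPT order: J2 → J4 → J3 → J6 → J1 → J5
Completion times:
  J2: C=3
  J4: C=13
  J3: C=29
  J6: C=49
  J1: C=70
  J5: C=92
Sum = 256, n = 6
Mean flow = 256/6
= 42.67


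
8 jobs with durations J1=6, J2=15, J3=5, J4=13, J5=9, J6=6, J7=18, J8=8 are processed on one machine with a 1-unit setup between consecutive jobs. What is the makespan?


Makespan = Σ processing + (n-1) × setup
= (6 + 15 + 5 + 13 + 9 + 6 + 18 + 8) + (8-1)×1
= 80 + 7
= 87 time units


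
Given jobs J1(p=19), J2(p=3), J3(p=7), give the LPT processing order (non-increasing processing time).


LPT: sort by longest processing time first
  J1: p=19
  J3: p=7
  J2: p=3
Order: J1 → J3 → J2


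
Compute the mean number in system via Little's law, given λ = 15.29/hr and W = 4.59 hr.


Little's law: L = λ × W
= 15.29 × 4.59
= 70.18


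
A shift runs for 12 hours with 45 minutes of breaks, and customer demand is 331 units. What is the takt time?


Available = 12×60 - 45 = 675 min
Takt time = 675 / 331
= 2.04 min/unit


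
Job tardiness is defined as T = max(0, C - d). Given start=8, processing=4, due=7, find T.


Completion = start + processing = 8 + 4 = 12
Tardiness = max(0, C - d) = max(0, 12 - 7)
= max(0, 5)
= 5


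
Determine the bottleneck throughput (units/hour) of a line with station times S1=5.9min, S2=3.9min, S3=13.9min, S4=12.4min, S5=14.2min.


Bottleneck = longest station time
Station times: [5.9, 3.9, 13.9, 12.4, 14.2]
Max = 14.2 min
Rate = 60 / 14.2
= 4.23 units/hour (bottleneck: 14.2min)


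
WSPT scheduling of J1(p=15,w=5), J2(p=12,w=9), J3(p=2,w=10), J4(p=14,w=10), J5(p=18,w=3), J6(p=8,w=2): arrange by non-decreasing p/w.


WSPT (Smith's rule): sort by p/w ascending
  J3: p/w = 2/10 = 0.200
  J2: p/w = 12/9 = 1.333
  J4: p/w = 14/10 = 1.400
  J1: p/w = 15/5 = 3.000
  J6: p/w = 8/2 = 4.000
  J5: p/w = 18/3 = 6.000
Order: J3 → J2 → J4 → J1 → J6 → J5


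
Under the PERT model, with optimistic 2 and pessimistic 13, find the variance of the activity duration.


σ² = ((p - o) / 6)² = (p - o)² / 36
= (13 - 2)² / 36
= 11² / 36
= 121 / 36
= 3.3611


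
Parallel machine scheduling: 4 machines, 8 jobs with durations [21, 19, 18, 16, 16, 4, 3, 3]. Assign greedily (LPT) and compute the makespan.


Jobs (LPT sorted): [21, 19, 18, 16, 16, 4, 3, 3]
Machines: 4
  J=21 → Machine 1 (load: 0+21=21)
  J=19 → Machine 2 (load: 0+19=19)
  J=18 → Machine 3 (load: 0+18=18)
  J=16 → Machine 4 (load: 0+16=16)
  J=16 → Machine 4 (load: 16+16=32)
  J=4 → Machine 3 (load: 18+4=22)
  J=3 → Machine 2 (load: 19+3=22)
  J=3 → Machine 1 (load: 21+3=24)
Machine loads: [24, 22, 22, 32]
Makespan = max = 32 time units


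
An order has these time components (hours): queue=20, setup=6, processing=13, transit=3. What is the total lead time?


Lead time = queue + setup + processing + transit
= 20 + 6 + 13 + 3
= 42 hours


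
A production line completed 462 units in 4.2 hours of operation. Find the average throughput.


Throughput = units / time
= 462 / 4.2
= 110.0 units/hour


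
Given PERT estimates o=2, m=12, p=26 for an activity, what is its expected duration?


te = (o + 4m + p) / 6
= (2 + 4×12 + 26) / 6
= (2 + 48 + 26) / 6
= 76 / 6
= 12.67


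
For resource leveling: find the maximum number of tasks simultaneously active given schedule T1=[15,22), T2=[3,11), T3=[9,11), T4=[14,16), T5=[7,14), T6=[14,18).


Check each time point for overlaps:
  t=9: 3 tasks active (T2, T3, T5)
Max concurrent = 3


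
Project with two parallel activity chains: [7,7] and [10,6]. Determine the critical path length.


Path A: 7 + 7 = 14
Path B: 10 + 6 = 16
Critical path = longest = max(14, 16)
= 16 (Path B)


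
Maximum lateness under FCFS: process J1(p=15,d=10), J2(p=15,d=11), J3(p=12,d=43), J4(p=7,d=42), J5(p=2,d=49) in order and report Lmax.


Lateness per job (L = C - d):
  J1: C=15, d=10, L=5
  J2: C=30, d=11, L=19
  J3: C=42, d=43, L=-1
  J4: C=49, d=42, L=7
  J5: C=51, d=49, L=2
Lmax = max(5, 19, -1, 7, 2)
= 19


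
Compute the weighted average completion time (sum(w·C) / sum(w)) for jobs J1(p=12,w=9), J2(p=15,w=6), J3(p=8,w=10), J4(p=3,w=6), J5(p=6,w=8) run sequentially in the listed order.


Completion times:
  J1: C=12, w×C=9×12=108
  J2: C=27, w×C=6×27=162
  J3: C=35, w×C=10×35=350
  J4: C=38, w×C=6×38=228
  J5: C=44, w×C=8×44=352
Sum w×C = 1200
Sum w = 39
Weighted avg = 1200/39
= 30.77


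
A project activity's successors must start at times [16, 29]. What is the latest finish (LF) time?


LF = min of all successor start times
Successors start at: [16, 29]
LF = min(16, 29)
= 16


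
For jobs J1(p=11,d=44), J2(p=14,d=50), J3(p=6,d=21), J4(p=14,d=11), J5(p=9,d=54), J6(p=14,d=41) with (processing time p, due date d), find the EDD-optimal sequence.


EDD: sort by earliest due date
  J4: d=11, p=14
  J3: d=21, p=6
  J6: d=41, p=14
  J1: d=44, p=11
  J2: d=50, p=14
  J5: d=54, p=9
Order: J4 → J3 → J6 → J1 → J2 → J5


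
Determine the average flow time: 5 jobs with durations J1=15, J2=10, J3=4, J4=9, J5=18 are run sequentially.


Completion times:
  J1: completes at 15
  J2: completes at 25
  J3: completes at 29
  J4: completes at 38
  J5: completes at 56
Sum = 163
Average = 163/5
= 32.60


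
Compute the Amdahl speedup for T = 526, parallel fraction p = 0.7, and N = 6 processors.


Amdahl's law: T_p = T × ((1-p) + p/N)
= 526 × ((1-0.7) + 0.7/6)
= 526 × (0.30 + 0.1167)
= 526 × 0.4167
= 219.17
Speedup = 526/219.17
= 2.40×


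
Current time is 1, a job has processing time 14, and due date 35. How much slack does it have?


Slack = due - current_time - processing
= 35 - 1 - 14
= 20


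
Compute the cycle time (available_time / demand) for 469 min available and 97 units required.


Cycle time = available time / demand
= 469 / 97
= 4.84 min/unit


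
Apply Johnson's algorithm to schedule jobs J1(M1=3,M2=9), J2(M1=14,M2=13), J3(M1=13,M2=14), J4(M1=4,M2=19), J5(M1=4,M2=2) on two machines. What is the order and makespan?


Johnson's rule:
Group 1 (M1≤M2, sort by M1): ['J1', 'J4', 'J3']
Group 2 (M1>M2, sort desc M2): ['J2', 'J5']
Sequence: J1 → J4 → J3 → J2 → J5
Makespan calculation:
  J1: M1 done=3, M2 done=12
  J4: M1 done=7, M2 done=31
  J3: M1 done=20, M2 done=45
  J2: M1 done=34, M2 done=58
  J5: M1 done=38, M2 done=60
= Sequence: J1 → J4 → J3 → J2 → J5, Makespan: 60


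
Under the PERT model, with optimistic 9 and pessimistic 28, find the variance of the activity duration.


σ² = ((p - o) / 6)² = (p - o)² / 36
= (28 - 9)² / 36
= 19² / 36
= 361 / 36
= 10.0278


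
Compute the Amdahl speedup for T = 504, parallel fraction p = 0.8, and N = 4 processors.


Amdahl's law: T_p = T × ((1-p) + p/N)
= 504 × ((1-0.8) + 0.8/4)
= 504 × (0.20 + 0.2000)
= 504 × 0.4000
= 201.60
Speedup = 504/201.60
= 2.50×


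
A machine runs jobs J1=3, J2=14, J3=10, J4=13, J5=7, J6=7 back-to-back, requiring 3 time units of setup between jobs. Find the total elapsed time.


Makespan = Σ processing + (n-1) × setup
= (3 + 14 + 10 + 13 + 7 + 7) + (6-1)×3
= 54 + 15
= 69 time units


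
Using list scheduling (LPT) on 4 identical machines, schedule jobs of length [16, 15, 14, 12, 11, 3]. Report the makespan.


Jobs (LPT sorted): [16, 15, 14, 12, 11, 3]
Machines: 4
  J=16 → Machine 1 (load: 0+16=16)
  J=15 → Machine 2 (load: 0+15=15)
  J=14 → Machine 3 (load: 0+14=14)
  J=12 → Machine 4 (load: 0+12=12)
  J=11 → Machine 4 (load: 12+11=23)
  J=3 → Machine 3 (load: 14+3=17)
Machine loads: [16, 15, 17, 23]
Makespan = max = 23 time units


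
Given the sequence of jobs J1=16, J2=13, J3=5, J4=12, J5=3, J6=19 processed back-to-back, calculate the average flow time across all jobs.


Completion times:
  J1: completes at 16
  J2: completes at 29
  J3: completes at 34
  J4: completes at 46
  J5: completes at 49
  J6: completes at 68
Sum = 242
Average = 242/6
= 40.33


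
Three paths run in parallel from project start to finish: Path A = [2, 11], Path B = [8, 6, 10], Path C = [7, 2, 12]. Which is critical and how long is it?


Path A: 2 + 11 = 13
Path B: 8 + 6 + 10 = 24
Path C: 7 + 2 + 12 = 21
Critical path = longest = max(13, 24, 21)
= 24 (Path B)


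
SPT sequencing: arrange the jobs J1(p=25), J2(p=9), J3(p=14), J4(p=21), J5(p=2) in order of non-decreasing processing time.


SPT: sort by shortest processing time
  J5: p=2
  J2: p=9
  J3: p=14
  J4: p=21
  J1: p=25
Order: J5 → J2 → J3 → J4 → J1


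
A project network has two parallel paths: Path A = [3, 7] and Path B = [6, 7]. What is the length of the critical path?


Path A: 3 + 7 = 10
Path B: 6 + 7 = 13
Critical path = longest = max(10, 13)
= 13 (Path B)


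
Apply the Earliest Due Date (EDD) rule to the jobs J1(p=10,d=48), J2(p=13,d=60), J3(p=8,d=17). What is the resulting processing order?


EDD: sort by earliest due date
  J3: d=17, p=8
  J1: d=48, p=10
  J2: d=60, p=13
Order: J3 → J1 → J2


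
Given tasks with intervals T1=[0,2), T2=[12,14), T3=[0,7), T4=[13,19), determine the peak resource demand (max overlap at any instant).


Check each time point for overlaps:
  t=0: 2 tasks active (T1, T3)
Max concurrent = 2


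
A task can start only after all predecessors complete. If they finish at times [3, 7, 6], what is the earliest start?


ES = max of all predecessor completion times
Predecessors: [3, 7, 6]
ES = max(3, 7, 6)
= 7


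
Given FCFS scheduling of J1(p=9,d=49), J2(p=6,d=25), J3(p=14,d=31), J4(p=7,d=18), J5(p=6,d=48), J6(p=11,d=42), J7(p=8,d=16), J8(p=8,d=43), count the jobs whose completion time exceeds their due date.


Completion vs due date:
  J1: C=9, d=49 → on time
  J2: C=15, d=25 → on time
  J3: C=29, d=31 → on time
  J4: C=36, d=18 → TARDY
  J5: C=42, d=48 → on time
  J6: C=53, d=42 → TARDY
  J7: C=61, d=16 → TARDY
  J8: C=69, d=43 → TARDY
Tardy jobs: J4, J6, J7, J8
Count = 4


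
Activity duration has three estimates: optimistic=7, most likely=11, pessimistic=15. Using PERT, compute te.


te = (o + 4m + p) / 6
= (7 + 4×11 + 15) / 6
= (7 + 44 + 15) / 6
= 66 / 6
= 11.00


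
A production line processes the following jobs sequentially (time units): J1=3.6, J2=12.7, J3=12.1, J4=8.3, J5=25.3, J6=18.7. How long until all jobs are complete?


Sequential makespan: sum all processing times
= 3.6 + 12.7 + 12.1 + 8.3 + 25.3 + 18.7
= 80.7 time units


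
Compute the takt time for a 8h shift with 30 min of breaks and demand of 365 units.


Available = 8×60 - 30 = 450 min
Takt time = 450 / 365
= 1.23 min/unit


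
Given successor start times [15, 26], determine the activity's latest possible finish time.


LF = min of all successor start times
Successors start at: [15, 26]
LF = min(15, 26)
= 15


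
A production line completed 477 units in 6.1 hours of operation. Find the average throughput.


Throughput = units / time
= 477 / 6.1
= 78.2 units/hour
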